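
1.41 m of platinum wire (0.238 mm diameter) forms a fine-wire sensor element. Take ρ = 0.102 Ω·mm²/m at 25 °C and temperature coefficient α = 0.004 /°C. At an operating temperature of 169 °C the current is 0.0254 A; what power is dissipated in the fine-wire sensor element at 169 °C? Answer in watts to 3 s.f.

0.00329 W

ρ = 0.102 Ω·mm²/m = 1.02×10^-7 Ω·m
A = π(d/2)² = π(1.1900e-04 m)² = 4.449e-08 m²
R₍25₎ = ρL/A = (1.02×10^-7)(1.41)/(4.449e-08) = 3.233 Ω
R₍169₎ = R₍25₎(1 + αΔT) = 3.233 × (1 + 0.004×144) = 5.095 Ω
P = I²R = (0.0254)² × 5.095 = 0.00329 W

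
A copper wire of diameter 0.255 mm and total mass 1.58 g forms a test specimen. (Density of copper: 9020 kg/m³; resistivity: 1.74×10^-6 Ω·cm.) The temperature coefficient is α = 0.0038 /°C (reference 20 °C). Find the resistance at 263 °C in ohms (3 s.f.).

2.25 Ω

ρ = 1.74×10^-6 Ω·cm = 1.74×10^-8 Ω·m
A = π(d/2)² = π(1.2750e-04 m)² = 5.1071e-08 m²
L = m/(density·A) = 0.00158/(9020×5.1071e-08) = 3.43 m
R = ρL/A = (1.74×10^-8)(3.43)/(5.1071e-08) = 1.169 Ω
R(263 °C) = 1.169 × (1 + 0.0038×243) = 2.25 Ω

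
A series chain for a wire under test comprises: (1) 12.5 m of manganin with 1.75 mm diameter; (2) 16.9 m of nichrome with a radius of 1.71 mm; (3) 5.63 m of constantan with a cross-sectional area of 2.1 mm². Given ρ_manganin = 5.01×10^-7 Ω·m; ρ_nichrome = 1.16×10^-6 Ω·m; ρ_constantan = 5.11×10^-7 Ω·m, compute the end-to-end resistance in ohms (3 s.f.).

Seg 1: A = π(d/2)² = π(8.7500e-04 m)² = 2.405e-06 m²
R_1 = (5.01×10^-7)(12.5)/(2.405e-06) = 2.604 Ω
Seg 2: A = πr² = π(1.7100e-03 m)² = 9.186e-06 m²
R_2 = (1.16×10^-6)(16.9)/(9.186e-06) = 2.134 Ω
Seg 3: A = 2.1 mm² = 2.100e-06 m²
R_3 = (5.11×10^-7)(5.63)/(2.100e-06) = 1.37 Ω
R_total = R_1 + R_2 + R_3 = 6.11 Ω

6.11 Ω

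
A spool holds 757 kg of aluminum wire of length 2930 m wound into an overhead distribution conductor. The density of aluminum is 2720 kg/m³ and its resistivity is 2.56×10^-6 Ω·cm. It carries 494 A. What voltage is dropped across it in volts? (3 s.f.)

ρ = 2.56×10^-6 Ω·cm = 2.56×10^-8 Ω·m
A = m/(density·L) = 757/(2720×2930) = 9.4986e-05 m²
R = ρL/A = (2.56×10^-8)(2930)/(9.4986e-05) = 0.7897 Ω
V = IR = 494 × 0.7897 = 390 V

390 V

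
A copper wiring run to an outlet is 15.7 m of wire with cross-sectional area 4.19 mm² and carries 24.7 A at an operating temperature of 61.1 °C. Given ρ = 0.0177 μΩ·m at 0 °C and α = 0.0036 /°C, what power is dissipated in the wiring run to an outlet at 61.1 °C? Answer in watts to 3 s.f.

ρ = 0.0177 μΩ·m = 1.77×10^-8 Ω·m
A = 4.19 mm² = 4.190e-06 m²
R₍0₎ = ρL/A = (1.77×10^-8)(15.7)/(4.190e-06) = 0.06632 Ω
R₍61.1₎ = R₍0₎(1 + αΔT) = 0.06632 × (1 + 0.0036×61.1) = 0.08091 Ω
P = I²R = (24.7)² × 0.08091 = 49.4 W

49.4 W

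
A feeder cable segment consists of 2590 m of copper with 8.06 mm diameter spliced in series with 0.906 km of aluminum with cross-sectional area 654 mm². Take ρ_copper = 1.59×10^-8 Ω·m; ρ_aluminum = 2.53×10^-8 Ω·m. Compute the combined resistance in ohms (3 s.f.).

Segment 1: A = π(d/2)² = π(4.0300e-03 m)² = 5.102e-05 m²
R₁ = ρL/A = (1.59×10^-8)(2590)/(5.102e-05) = 0.8071 Ω
Segment 2: A = 654 mm² = 6.540e-04 m²
R₂ = (2.53×10^-8)(906)/(6.540e-04) = 0.03505 Ω
R = R₁ + R₂ = 0.842 Ω

0.842 Ω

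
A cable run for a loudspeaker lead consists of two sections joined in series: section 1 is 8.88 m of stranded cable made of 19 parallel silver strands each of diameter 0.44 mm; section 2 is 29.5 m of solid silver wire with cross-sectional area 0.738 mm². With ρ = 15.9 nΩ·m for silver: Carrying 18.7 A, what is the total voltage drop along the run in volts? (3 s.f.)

ρ = 15.9 nΩ·m = 1.59×10^-8 Ω·m
Section 1: A_strand = π(2.2000e-04)² = 1.521e-07 m²; R₁ = ρL/(N·A_s) = (1.59×10^-8)(8.88)/(19×1.521e-07) = 0.04887 Ω
Section 2: A = 0.738 mm² = 7.380e-07 m²
R₂ = (1.59×10^-8)(29.5)/(7.380e-07) = 0.6356 Ω
R = R₁ + R₂ = 0.6844 Ω
V = IR = 18.7 × 0.6844 = 12.8 V

12.8 V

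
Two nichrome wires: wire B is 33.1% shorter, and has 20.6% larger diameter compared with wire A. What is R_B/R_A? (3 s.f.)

0.460

R ∝ L/d², so R_B/R_A = (1 − 33.1/100) × (1 + 20.6/100)⁻²
= 0.669 × 0.6875 = 0.460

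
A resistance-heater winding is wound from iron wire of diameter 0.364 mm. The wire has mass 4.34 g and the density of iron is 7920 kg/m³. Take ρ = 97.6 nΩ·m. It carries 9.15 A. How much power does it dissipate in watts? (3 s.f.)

ρ = 97.6 nΩ·m = 9.76×10^-8 Ω·m
A = π(d/2)² = π(1.8200e-04 m)² = 1.0406e-07 m²
L = m/(density·A) = 0.00434/(7920×1.0406e-07) = 5.266 m
R = ρL/A = (9.76×10^-8)(5.266)/(1.0406e-07) = 4.939 Ω
P = I²R = (9.15)² × 4.939 = 413 W

413 W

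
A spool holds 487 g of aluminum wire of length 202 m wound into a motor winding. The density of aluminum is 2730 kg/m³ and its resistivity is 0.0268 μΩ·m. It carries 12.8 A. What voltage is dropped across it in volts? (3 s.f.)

ρ = 0.0268 μΩ·m = 2.68×10^-8 Ω·m
A = m/(density·L) = 0.487/(2730×202) = 8.8311e-07 m²
R = ρL/A = (2.68×10^-8)(202)/(8.8311e-07) = 6.13 Ω
V = IR = 12.8 × 6.13 = 78.5 V

78.5 V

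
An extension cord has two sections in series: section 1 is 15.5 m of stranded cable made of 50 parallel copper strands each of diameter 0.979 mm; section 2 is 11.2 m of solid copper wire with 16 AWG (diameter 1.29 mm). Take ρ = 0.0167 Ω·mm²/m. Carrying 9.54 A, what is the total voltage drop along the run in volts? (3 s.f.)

ρ = 0.0167 Ω·mm²/m = 1.67×10^-8 Ω·m
Section 1: A_strand = π(4.8950e-04)² = 7.528e-07 m²; R₁ = ρL/(N·A_s) = (1.67×10^-8)(15.5)/(50×7.528e-07) = 0.006877 Ω
Section 2: A = π(1.29/2 mm)² = π(6.4500e-04 m)² = 1.307e-06 m²
R₂ = (1.67×10^-8)(11.2)/(1.307e-06) = 0.1431 Ω
R = R₁ + R₂ = 0.15 Ω
V = IR = 9.54 × 0.15 = 1.43 V

1.43 V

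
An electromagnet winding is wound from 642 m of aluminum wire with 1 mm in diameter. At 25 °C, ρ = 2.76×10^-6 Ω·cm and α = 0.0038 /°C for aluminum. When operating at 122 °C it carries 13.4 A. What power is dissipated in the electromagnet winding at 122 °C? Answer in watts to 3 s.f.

ρ = 2.76×10^-6 Ω·cm = 2.76×10^-8 Ω·m
A = π(d/2)² = π(5.0000e-04 m)² = 7.854e-07 m²
R₍25₎ = ρL/A = (2.76×10^-8)(642)/(7.854e-07) = 22.56 Ω
R₍122₎ = R₍25₎(1 + αΔT) = 22.56 × (1 + 0.0038×97) = 30.88 Ω
P = I²R = (13.4)² × 30.88 = 5540 W

5540 W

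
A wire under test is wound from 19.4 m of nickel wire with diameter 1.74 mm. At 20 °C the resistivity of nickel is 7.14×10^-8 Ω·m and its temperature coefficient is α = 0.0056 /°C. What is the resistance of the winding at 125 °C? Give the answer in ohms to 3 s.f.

A = π(d/2)² = π(8.7000e-04 m)² = 2.378e-06 m²
R₍20°C₎ = ρL/A = (7.14×10^-8)(19.4)/(2.378e-06) = 0.5825 Ω
R = R₀(1 + αΔT) = 0.5825(1 + 0.0056×105) = 0.925 Ω

0.925 Ω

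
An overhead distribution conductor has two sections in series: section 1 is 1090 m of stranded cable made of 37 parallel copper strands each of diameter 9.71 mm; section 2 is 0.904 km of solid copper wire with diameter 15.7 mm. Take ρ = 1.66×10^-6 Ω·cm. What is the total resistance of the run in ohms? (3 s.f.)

ρ = 1.66×10^-6 Ω·cm = 1.66×10^-8 Ω·m
Section 1: A_strand = π(4.8550e-03)² = 7.405e-05 m²; R₁ = ρL/(N·A_s) = (1.66×10^-8)(1090)/(37×7.405e-05) = 0.006604 Ω
Section 2: A = π(d/2)² = π(7.8500e-03 m)² = 1.936e-04 m²
R₂ = (1.66×10^-8)(904)/(1.936e-04) = 0.07752 Ω
R = R₁ + R₂ = 0.0841 Ω

0.0841 Ω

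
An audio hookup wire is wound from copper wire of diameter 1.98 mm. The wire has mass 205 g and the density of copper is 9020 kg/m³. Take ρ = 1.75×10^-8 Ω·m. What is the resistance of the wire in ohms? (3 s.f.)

0.0420 Ω

A = π(d/2)² = π(9.9000e-04 m)² = 3.0791e-06 m²
L = m/(density·A) = 0.205/(9020×3.0791e-06) = 7.381 m
R = ρL/A = (1.75×10^-8)(7.381)/(3.0791e-06) = 0.0420 Ω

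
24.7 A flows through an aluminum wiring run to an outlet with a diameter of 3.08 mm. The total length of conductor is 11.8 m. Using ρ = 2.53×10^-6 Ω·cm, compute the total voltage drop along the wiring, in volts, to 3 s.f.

0.990 V

ρ = 2.53×10^-6 Ω·cm = 2.53×10^-8 Ω·m
A = π(d/2)² = π(1.5400e-03 m)² = 7.451e-06 m²
R = ρL/A = (2.53×10^-8)(11.8)/(7.451e-06) = 0.04007 Ω
V = IR = 24.7 × 0.04007 = 0.990 V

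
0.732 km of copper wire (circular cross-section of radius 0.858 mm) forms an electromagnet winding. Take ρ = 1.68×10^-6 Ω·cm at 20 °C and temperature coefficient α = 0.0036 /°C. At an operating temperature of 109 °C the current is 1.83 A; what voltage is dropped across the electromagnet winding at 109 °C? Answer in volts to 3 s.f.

12.8 V

ρ = 1.68×10^-6 Ω·cm = 1.68×10^-8 Ω·m
A = πr² = π(8.5800e-04 m)² = 2.313e-06 m²
R₍20₎ = ρL/A = (1.68×10^-8)(732)/(2.313e-06) = 5.317 Ω
R₍109₎ = R₍20₎(1 + αΔT) = 5.317 × (1 + 0.0036×89) = 7.021 Ω
V = IR = 1.83 × 7.021 = 12.8 V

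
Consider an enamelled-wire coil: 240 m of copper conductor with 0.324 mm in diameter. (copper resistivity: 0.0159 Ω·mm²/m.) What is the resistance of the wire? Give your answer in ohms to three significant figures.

46.3 Ω

ρ = 0.0159 Ω·mm²/m = 1.59×10^-8 Ω·m
A = π(d/2)² = π(1.6200e-04 m)² = 8.245e-08 m²
R = ρL/A = (1.59×10^-8)(240 m)/(8.245e-08 m²) = 46.3 Ω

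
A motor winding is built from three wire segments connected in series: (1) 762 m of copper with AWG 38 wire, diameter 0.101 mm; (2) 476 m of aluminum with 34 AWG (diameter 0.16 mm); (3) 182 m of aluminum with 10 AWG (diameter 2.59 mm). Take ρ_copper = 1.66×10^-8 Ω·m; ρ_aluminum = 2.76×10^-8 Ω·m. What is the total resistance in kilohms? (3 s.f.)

Seg 1: A = π(0.101/2 mm)² = π(5.0500e-05 m)² = 8.012e-09 m²
R_1 = (1.66×10^-8)(762)/(8.012e-09) = 1579 Ω
Seg 2: A = π(0.16/2 mm)² = π(8.0000e-05 m)² = 2.011e-08 m²
R_2 = (2.76×10^-8)(476)/(2.011e-08) = 653.4 Ω
Seg 3: A = π(2.59/2 mm)² = π(1.2950e-03 m)² = 5.269e-06 m²
R_3 = (2.76×10^-8)(182)/(5.269e-06) = 0.9534 Ω
R_total = R_1 + R_2 + R_3 = 2.23 kΩ

2.23 kΩ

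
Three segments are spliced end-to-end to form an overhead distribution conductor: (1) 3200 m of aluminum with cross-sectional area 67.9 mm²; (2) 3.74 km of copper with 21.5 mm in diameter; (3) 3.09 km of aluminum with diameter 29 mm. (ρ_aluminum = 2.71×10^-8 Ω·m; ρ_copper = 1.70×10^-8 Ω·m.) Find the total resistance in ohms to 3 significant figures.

1.58 Ω

Seg 1: A = 67.9 mm² = 6.790e-05 m²
R_1 = (2.71×10^-8)(3200)/(6.790e-05) = 1.277 Ω
Seg 2: A = π(d/2)² = π(1.0750e-02 m)² = 3.631e-04 m²
R_2 = (1.70×10^-8)(3740)/(3.631e-04) = 0.1751 Ω
Seg 3: A = π(d/2)² = π(1.4500e-02 m)² = 6.605e-04 m²
R_3 = (2.71×10^-8)(3090)/(6.605e-04) = 0.1268 Ω
R_total = R_1 + R_2 + R_3 = 1.58 Ω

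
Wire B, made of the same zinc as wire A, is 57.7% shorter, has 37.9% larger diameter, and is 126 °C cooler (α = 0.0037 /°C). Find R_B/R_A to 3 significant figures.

0.119

R ∝ ρL/d² with ρ ∝ (1+αΔT), so R_B/R_A = (1 − 57.7/100) × (1 + 37.9/100)⁻² × (1 − 0.0037×126)
= 0.423 × 0.5259 × 0.5338 = 0.119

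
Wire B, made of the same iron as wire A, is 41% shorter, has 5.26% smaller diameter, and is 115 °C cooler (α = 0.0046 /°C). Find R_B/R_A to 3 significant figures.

R ∝ ρL/d² with ρ ∝ (1+αΔT), so R_B/R_A = (1 − 41/100) × (1 − 5.26/100)⁻² × (1 − 0.0046×115)
= 0.59 × 1.114 × 0.471 = 0.310

0.310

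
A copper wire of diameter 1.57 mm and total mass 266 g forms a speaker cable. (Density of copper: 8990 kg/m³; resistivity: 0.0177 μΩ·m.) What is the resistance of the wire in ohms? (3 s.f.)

ρ = 0.0177 μΩ·m = 1.77×10^-8 Ω·m
A = π(d/2)² = π(7.8500e-04 m)² = 1.9359e-06 m²
L = m/(density·A) = 0.266/(8990×1.9359e-06) = 15.28 m
R = ρL/A = (1.77×10^-8)(15.28)/(1.9359e-06) = 0.140 Ω

0.140 Ω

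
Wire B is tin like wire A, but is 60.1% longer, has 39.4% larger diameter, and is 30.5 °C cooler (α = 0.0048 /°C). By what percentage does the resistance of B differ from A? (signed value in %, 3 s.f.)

-29.7%

R ∝ ρL/d² with ρ ∝ (1+αΔT), so R_B/R_A = (1 + 60.1/100) × (1 + 39.4/100)⁻² × (1 − 0.0048×30.5)
= 1.601 × 0.5146 × 0.8536 = 0.7033
(R_B − R_A)/R_A = 0.7033 − 1 = -29.7%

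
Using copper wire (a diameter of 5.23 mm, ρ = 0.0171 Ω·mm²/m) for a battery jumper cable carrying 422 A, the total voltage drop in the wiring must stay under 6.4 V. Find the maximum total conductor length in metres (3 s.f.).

ρ = 0.0171 Ω·mm²/m = 1.71×10^-8 Ω·m
A = π(d/2)² = π(2.6150e-03 m)² = 2.148e-05 m²
L_max = V_max·A/(1·ρI) = (6.4)(2.148e-05)/(1.71×10^-8×422) = 19.1 m

19.1 m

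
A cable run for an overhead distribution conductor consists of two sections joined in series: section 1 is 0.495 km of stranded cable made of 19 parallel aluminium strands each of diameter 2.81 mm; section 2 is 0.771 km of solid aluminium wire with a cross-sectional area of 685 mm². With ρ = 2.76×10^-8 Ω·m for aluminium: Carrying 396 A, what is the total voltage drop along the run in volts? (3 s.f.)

58.2 V

Section 1: A_strand = π(1.4050e-03)² = 6.202e-06 m²; R₁ = ρL/(N·A_s) = (2.76×10^-8)(495)/(19×6.202e-06) = 0.1159 Ω
Section 2: A = 685 mm² = 6.850e-04 m²
R₂ = (2.76×10^-8)(771)/(6.850e-04) = 0.03107 Ω
R = R₁ + R₂ = 0.147 Ω
V = IR = 396 × 0.147 = 58.2 V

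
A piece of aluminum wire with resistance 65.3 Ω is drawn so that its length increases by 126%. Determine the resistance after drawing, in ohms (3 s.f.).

334 Ω

k = 1 + 126/100 = 2.26; volume constant ⇒ A' = A/k, so R' = k²R.
R' = 5.108 × 65.3 = 334 Ω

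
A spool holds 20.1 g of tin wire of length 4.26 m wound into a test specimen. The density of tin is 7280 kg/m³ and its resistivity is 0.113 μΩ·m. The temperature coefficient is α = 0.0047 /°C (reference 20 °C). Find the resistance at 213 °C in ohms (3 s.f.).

1.42 Ω

ρ = 0.113 μΩ·m = 1.13×10^-7 Ω·m
A = m/(density·L) = 0.0201/(7280×4.26) = 6.4812e-07 m²
R = ρL/A = (1.13×10^-7)(4.26)/(6.4812e-07) = 0.7427 Ω
R(213 °C) = 0.7427 × (1 + 0.0047×193) = 1.42 Ω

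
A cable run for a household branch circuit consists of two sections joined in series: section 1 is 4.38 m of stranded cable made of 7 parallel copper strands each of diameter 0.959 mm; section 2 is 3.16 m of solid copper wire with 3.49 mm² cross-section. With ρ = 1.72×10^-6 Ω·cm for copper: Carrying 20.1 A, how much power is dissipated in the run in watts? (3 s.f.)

ρ = 1.72×10^-6 Ω·cm = 1.72×10^-8 Ω·m
Section 1: A_strand = π(4.7950e-04)² = 7.223e-07 m²; R₁ = ρL/(N·A_s) = (1.72×10^-8)(4.38)/(7×7.223e-07) = 0.0149 Ω
Section 2: A = 3.49 mm² = 3.490e-06 m²
R₂ = (1.72×10^-8)(3.16)/(3.490e-06) = 0.01557 Ω
R = R₁ + R₂ = 0.03047 Ω
P = I²R = (20.1)² × 0.03047 = 12.3 W

12.3 W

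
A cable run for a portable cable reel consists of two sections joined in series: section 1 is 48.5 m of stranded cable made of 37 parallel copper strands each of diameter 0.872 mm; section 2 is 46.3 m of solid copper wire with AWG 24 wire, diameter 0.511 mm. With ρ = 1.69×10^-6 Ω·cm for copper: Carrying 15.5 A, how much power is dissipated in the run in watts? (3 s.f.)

926 W

ρ = 1.69×10^-6 Ω·cm = 1.69×10^-8 Ω·m
Section 1: A_strand = π(4.3600e-04)² = 5.972e-07 m²; R₁ = ρL/(N·A_s) = (1.69×10^-8)(48.5)/(37×5.972e-07) = 0.03709 Ω
Section 2: A = π(0.511/2 mm)² = π(2.5550e-04 m)² = 2.051e-07 m²
R₂ = (1.69×10^-8)(46.3)/(2.051e-07) = 3.815 Ω
R = R₁ + R₂ = 3.852 Ω
P = I²R = (15.5)² × 3.852 = 926 W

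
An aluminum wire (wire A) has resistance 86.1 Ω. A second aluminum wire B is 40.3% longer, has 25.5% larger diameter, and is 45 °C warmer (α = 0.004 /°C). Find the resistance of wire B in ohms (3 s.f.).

90.5 Ω

R ∝ ρL/d² with ρ ∝ (1+αΔT), so R_B/R_A = (1 + 40.3/100) × (1 + 25.5/100)⁻² × (1 + 0.004×45)
= 1.403 × 0.6349 × 1.18 = 1.051
R_B = 1.051 × 86.1 = 90.5 Ω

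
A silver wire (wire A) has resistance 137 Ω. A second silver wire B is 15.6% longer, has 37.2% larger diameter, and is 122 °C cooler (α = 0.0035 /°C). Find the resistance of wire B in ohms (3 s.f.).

R ∝ ρL/d² with ρ ∝ (1+αΔT), so R_B/R_A = (1 + 15.6/100) × (1 + 37.2/100)⁻² × (1 − 0.0035×122)
= 1.156 × 0.5312 × 0.573 = 0.3519
R_B = 0.3519 × 137 = 48.2 Ω

48.2 Ω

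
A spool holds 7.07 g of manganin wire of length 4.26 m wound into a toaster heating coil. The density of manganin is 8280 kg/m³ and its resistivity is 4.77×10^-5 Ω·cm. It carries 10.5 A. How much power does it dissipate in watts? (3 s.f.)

ρ = 4.77×10^-5 Ω·cm = 4.77×10^-7 Ω·m
A = m/(density·L) = 0.00707/(8280×4.26) = 2.0044e-07 m²
R = ρL/A = (4.77×10^-7)(4.26)/(2.0044e-07) = 10.14 Ω
P = I²R = (10.5)² × 10.14 = 1120 W

1120 W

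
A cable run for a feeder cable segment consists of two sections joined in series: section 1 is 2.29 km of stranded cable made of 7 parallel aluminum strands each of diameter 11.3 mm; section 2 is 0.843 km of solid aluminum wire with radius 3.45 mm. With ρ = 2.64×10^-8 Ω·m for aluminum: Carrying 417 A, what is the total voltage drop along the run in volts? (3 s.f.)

284 V

Section 1: A_strand = π(5.6500e-03)² = 1.003e-04 m²; R₁ = ρL/(N·A_s) = (2.64×10^-8)(2290)/(7×1.003e-04) = 0.08612 Ω
Section 2: A = πr² = π(3.4500e-03 m)² = 3.739e-05 m²
R₂ = (2.64×10^-8)(843)/(3.739e-05) = 0.5952 Ω
R = R₁ + R₂ = 0.6813 Ω
V = IR = 417 × 0.6813 = 284 V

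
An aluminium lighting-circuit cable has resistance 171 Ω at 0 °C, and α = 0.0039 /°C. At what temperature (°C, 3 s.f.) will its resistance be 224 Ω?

R = R₀(1 + α(T − T₀)) ⇒ T = T₀ + (R/R₀ − 1)/α
T = 0 + (224/171 − 1)/0.0039 = 0 + (0.3099)/0.0039 = 79.5 °C

79.5 °C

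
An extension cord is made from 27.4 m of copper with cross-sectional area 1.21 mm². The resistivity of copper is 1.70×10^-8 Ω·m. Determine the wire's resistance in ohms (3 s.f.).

0.385 Ω

A = 1.21 mm² = 1.210e-06 m²
R = ρL/A = (1.70×10^-8)(27.4 m)/(1.210e-06 m²) = 0.385 Ω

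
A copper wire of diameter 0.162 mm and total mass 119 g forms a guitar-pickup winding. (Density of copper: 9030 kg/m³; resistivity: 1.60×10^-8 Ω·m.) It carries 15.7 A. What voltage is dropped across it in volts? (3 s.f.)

A = π(d/2)² = π(8.1000e-05 m)² = 2.0612e-08 m²
L = m/(density·A) = 0.119/(9030×2.0612e-08) = 639.4 m
R = ρL/A = (1.60×10^-8)(639.4)/(2.0612e-08) = 496.3 Ω
V = IR = 15.7 × 496.3 = 7790 V

7790 V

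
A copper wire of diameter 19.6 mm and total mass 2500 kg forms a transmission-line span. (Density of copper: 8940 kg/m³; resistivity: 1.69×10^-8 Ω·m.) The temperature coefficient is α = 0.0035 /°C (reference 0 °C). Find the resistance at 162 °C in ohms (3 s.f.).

A = π(d/2)² = π(9.8000e-03 m)² = 3.0172e-04 m²
L = m/(density·A) = 2500/(8940×3.0172e-04) = 926.8 m
R = ρL/A = (1.69×10^-8)(926.8)/(3.0172e-04) = 0.05191 Ω
R(162 °C) = 0.05191 × (1 + 0.0035×162) = 0.0813 Ω

0.0813 Ω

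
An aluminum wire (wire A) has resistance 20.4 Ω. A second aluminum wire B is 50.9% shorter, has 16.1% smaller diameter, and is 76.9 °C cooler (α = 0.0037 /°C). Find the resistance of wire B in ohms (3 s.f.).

10.2 Ω

R ∝ ρL/d² with ρ ∝ (1+αΔT), so R_B/R_A = (1 − 50.9/100) × (1 − 16.1/100)⁻² × (1 − 0.0037×76.9)
= 0.491 × 1.421 × 0.7155 = 0.4991
R_B = 0.4991 × 20.4 = 10.2 Ω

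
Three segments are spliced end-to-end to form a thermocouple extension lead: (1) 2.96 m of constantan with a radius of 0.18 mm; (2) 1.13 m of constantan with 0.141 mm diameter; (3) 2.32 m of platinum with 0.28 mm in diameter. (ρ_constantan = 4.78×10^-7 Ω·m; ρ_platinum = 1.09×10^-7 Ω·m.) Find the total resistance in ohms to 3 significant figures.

Seg 1: A = πr² = π(1.8000e-04 m)² = 1.018e-07 m²
R_1 = (4.78×10^-7)(2.96)/(1.018e-07) = 13.9 Ω
Seg 2: A = π(d/2)² = π(7.0500e-05 m)² = 1.561e-08 m²
R_2 = (4.78×10^-7)(1.13)/(1.561e-08) = 34.59 Ω
Seg 3: A = π(d/2)² = π(1.4000e-04 m)² = 6.158e-08 m²
R_3 = (1.09×10^-7)(2.32)/(6.158e-08) = 4.107 Ω
R_total = R_1 + R_2 + R_3 = 52.6 Ω

52.6 Ω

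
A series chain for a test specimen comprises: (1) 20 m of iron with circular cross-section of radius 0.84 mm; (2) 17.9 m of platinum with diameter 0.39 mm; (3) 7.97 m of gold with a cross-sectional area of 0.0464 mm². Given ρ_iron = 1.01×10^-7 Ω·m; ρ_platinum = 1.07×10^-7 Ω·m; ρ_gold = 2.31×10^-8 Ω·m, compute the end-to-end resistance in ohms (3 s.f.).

20.9 Ω

Seg 1: A = πr² = π(8.4000e-04 m)² = 2.217e-06 m²
R_1 = (1.01×10^-7)(20)/(2.217e-06) = 0.9113 Ω
Seg 2: A = π(d/2)² = π(1.9500e-04 m)² = 1.195e-07 m²
R_2 = (1.07×10^-7)(17.9)/(1.195e-07) = 16.03 Ω
Seg 3: A = 0.0464 mm² = 4.640e-08 m²
R_3 = (2.31×10^-8)(7.97)/(4.640e-08) = 3.968 Ω
R_total = R_1 + R_2 + R_3 = 20.9 Ω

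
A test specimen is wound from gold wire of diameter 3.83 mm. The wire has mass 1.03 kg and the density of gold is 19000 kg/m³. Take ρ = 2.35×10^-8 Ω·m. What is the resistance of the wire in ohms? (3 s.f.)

A = π(d/2)² = π(1.9150e-03 m)² = 1.1521e-05 m²
L = m/(density·A) = 1.03/(19000×1.1521e-05) = 4.705 m
R = ρL/A = (2.35×10^-8)(4.705)/(1.1521e-05) = 0.00960 Ω

0.00960 Ω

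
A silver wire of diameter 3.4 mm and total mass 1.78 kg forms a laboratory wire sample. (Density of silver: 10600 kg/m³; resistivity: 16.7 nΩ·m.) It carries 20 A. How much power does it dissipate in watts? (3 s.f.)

ρ = 16.7 nΩ·m = 1.67×10^-8 Ω·m
A = π(d/2)² = π(1.7000e-03 m)² = 9.0792e-06 m²
L = m/(density·A) = 1.78/(10600×9.0792e-06) = 18.5 m
R = ρL/A = (1.67×10^-8)(18.5)/(9.0792e-06) = 0.03402 Ω
P = I²R = (20)² × 0.03402 = 13.6 W

13.6 W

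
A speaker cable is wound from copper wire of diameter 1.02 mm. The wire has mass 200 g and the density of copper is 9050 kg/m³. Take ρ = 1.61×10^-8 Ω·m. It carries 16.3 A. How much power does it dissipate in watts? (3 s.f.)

142 W

A = π(d/2)² = π(5.1000e-04 m)² = 8.1713e-07 m²
L = m/(density·A) = 0.2/(9050×8.1713e-07) = 27.05 m
R = ρL/A = (1.61×10^-8)(27.05)/(8.1713e-07) = 0.5329 Ω
P = I²R = (16.3)² × 0.5329 = 142 W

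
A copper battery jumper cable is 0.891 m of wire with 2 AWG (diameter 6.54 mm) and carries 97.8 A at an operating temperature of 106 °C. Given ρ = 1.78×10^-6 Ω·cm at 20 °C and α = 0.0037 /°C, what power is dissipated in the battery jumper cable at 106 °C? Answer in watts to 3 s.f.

5.95 W

ρ = 1.78×10^-6 Ω·cm = 1.78×10^-8 Ω·m
A = π(6.54/2 mm)² = π(3.2700e-03 m)² = 3.359e-05 m²
R₍20₎ = ρL/A = (1.78×10^-8)(0.891)/(3.359e-05) = 4.721×10^-4 Ω
R₍106₎ = R₍20₎(1 + αΔT) = 4.721×10^-4 × (1 + 0.0037×86) = 6.223×10^-4 Ω
P = I²R = (97.8)² × 6.223×10^-4 = 5.95 W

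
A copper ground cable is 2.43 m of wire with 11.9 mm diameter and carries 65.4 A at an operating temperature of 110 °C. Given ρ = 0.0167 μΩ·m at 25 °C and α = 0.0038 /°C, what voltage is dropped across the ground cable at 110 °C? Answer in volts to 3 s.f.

0.0316 V

ρ = 0.0167 μΩ·m = 1.67×10^-8 Ω·m
A = π(d/2)² = π(5.9500e-03 m)² = 1.112e-04 m²
R₍25₎ = ρL/A = (1.67×10^-8)(2.43)/(1.112e-04) = 3.649×10^-4 Ω
R₍110₎ = R₍25₎(1 + αΔT) = 3.649×10^-4 × (1 + 0.0038×85) = 4.827×10^-4 Ω
V = IR = 65.4 × 4.827×10^-4 = 0.0316 V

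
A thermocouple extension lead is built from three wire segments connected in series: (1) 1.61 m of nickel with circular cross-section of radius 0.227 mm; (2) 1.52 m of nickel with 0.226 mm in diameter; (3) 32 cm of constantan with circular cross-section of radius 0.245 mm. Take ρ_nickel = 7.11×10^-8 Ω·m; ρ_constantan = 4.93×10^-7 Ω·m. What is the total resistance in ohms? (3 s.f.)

4.24 Ω

Seg 1: A = πr² = π(2.2700e-04 m)² = 1.619e-07 m²
R_1 = (7.11×10^-8)(1.61)/(1.619e-07) = 0.7071 Ω
Seg 2: A = π(d/2)² = π(1.1300e-04 m)² = 4.011e-08 m²
R_2 = (7.11×10^-8)(1.52)/(4.011e-08) = 2.694 Ω
Seg 3: A = πr² = π(2.4500e-04 m)² = 1.886e-07 m²
R_3 = (4.93×10^-7)(0.32)/(1.886e-07) = 0.8366 Ω
R_total = R_1 + R_2 + R_3 = 4.24 Ω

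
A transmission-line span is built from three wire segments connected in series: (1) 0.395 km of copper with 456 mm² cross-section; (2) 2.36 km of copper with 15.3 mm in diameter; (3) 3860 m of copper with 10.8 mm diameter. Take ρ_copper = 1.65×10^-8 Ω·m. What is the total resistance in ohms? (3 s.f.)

Seg 1: A = 456 mm² = 4.560e-04 m²
R_1 = (1.65×10^-8)(395)/(4.560e-04) = 0.01429 Ω
Seg 2: A = π(d/2)² = π(7.6500e-03 m)² = 1.839e-04 m²
R_2 = (1.65×10^-8)(2360)/(1.839e-04) = 0.2118 Ω
Seg 3: A = π(d/2)² = π(5.4000e-03 m)² = 9.161e-05 m²
R_3 = (1.65×10^-8)(3860)/(9.161e-05) = 0.6952 Ω
R_total = R_1 + R_2 + R_3 = 0.921 Ω

0.921 Ω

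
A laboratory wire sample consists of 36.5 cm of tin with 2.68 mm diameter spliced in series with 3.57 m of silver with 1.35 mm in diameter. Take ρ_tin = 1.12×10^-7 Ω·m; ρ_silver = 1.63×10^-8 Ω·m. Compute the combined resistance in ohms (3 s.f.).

0.0479 Ω

Segment 1: A = π(d/2)² = π(1.3400e-03 m)² = 5.641e-06 m²
R₁ = ρL/A = (1.12×10^-7)(0.365)/(5.641e-06) = 0.007247 Ω
Segment 2: A = π(d/2)² = π(6.7500e-04 m)² = 1.431e-06 m²
R₂ = (1.63×10^-8)(3.57)/(1.431e-06) = 0.04065 Ω
R = R₁ + R₂ = 0.0479 Ω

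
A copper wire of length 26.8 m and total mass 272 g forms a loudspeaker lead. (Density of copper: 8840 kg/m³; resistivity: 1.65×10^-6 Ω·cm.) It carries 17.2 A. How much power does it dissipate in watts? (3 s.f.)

114 W

ρ = 1.65×10^-6 Ω·cm = 1.65×10^-8 Ω·m
A = m/(density·L) = 0.272/(8840×26.8) = 1.1481e-06 m²
R = ρL/A = (1.65×10^-8)(26.8)/(1.1481e-06) = 0.3852 Ω
P = I²R = (17.2)² × 0.3852 = 114 W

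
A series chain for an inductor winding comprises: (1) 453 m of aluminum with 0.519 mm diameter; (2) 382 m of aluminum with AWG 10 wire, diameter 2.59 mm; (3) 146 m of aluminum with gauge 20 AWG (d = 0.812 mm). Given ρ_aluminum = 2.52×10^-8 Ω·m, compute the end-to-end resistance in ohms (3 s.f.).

62.9 Ω

Seg 1: A = π(d/2)² = π(2.5950e-04 m)² = 2.116e-07 m²
R_1 = (2.52×10^-8)(453)/(2.116e-07) = 53.96 Ω
Seg 2: A = π(2.59/2 mm)² = π(1.2950e-03 m)² = 5.269e-06 m²
R_2 = (2.52×10^-8)(382)/(5.269e-06) = 1.827 Ω
Seg 3: A = π(0.812/2 mm)² = π(4.0600e-04 m)² = 5.178e-07 m²
R_3 = (2.52×10^-8)(146)/(5.178e-07) = 7.105 Ω
R_total = R_1 + R_2 + R_3 = 62.9 Ω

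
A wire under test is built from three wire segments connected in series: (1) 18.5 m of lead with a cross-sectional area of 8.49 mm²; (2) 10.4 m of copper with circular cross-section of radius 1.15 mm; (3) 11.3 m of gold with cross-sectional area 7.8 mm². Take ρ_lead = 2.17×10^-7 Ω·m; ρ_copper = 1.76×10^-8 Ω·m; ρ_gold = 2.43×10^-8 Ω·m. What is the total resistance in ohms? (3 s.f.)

0.552 Ω

Seg 1: A = 8.49 mm² = 8.490e-06 m²
R_1 = (2.17×10^-7)(18.5)/(8.490e-06) = 0.4729 Ω
Seg 2: A = πr² = π(1.1500e-03 m)² = 4.155e-06 m²
R_2 = (1.76×10^-8)(10.4)/(4.155e-06) = 0.04406 Ω
Seg 3: A = 7.8 mm² = 7.800e-06 m²
R_3 = (2.43×10^-8)(11.3)/(7.800e-06) = 0.0352 Ω
R_total = R_1 + R_2 + R_3 = 0.552 Ω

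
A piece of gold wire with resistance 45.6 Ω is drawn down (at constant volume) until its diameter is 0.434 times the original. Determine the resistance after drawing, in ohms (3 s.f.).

1290 Ω

Volume constant ⇒ L' = L/r² with r = 0.434. R' = ρL'/A' = ρ(L/r²)/(πr²d₀²/4) = R/r⁴.
R' = 28.19 × 45.6 = 1290 Ω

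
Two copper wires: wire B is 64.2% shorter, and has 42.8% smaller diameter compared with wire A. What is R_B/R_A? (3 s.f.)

1.09

R ∝ L/d², so R_B/R_A = (1 − 64.2/100) × (1 − 42.8/100)⁻²
= 0.358 × 3.056 = 1.09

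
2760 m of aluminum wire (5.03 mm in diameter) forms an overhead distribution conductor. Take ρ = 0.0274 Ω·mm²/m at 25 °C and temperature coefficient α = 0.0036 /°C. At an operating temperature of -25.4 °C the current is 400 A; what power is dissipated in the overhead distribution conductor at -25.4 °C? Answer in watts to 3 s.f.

4.98×10^5 W

ρ = 0.0274 Ω·mm²/m = 2.74×10^-8 Ω·m
A = π(d/2)² = π(2.5150e-03 m)² = 1.987e-05 m²
R₍25₎ = ρL/A = (2.74×10^-8)(2760)/(1.987e-05) = 3.806 Ω
R₍-25.4₎ = R₍25₎(1 + αΔT) = 3.806 × (1 + 0.0036×-50.4) = 3.115 Ω
P = I²R = (400)² × 3.115 = 4.98×10^5 W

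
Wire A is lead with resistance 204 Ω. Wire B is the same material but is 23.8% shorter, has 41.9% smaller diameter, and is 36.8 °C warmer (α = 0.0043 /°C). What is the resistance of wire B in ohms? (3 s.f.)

R ∝ ρL/d² with ρ ∝ (1+αΔT), so R_B/R_A = (1 − 23.8/100) × (1 − 41.9/100)⁻² × (1 + 0.0043×36.8)
= 0.762 × 2.962 × 1.158 = 2.615
R_B = 2.615 × 204 = 533 Ω

533 Ω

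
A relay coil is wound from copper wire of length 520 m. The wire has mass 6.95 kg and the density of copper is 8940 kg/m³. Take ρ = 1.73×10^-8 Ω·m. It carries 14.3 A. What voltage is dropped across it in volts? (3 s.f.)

A = m/(density·L) = 6.95/(8940×520) = 1.4950e-06 m²
R = ρL/A = (1.73×10^-8)(520)/(1.4950e-06) = 6.017 Ω
V = IR = 14.3 × 6.017 = 86.0 V

86.0 V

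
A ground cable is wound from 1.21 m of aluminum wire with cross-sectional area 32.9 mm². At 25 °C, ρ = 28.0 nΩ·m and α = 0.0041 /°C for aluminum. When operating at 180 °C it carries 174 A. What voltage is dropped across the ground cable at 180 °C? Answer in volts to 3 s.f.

0.293 V

ρ = 28.0 nΩ·m = 2.80×10^-8 Ω·m
A = 32.9 mm² = 3.290e-05 m²
R₍25₎ = ρL/A = (2.80×10^-8)(1.21)/(3.290e-05) = 0.00103 Ω
R₍180₎ = R₍25₎(1 + αΔT) = 0.00103 × (1 + 0.0041×155) = 0.001684 Ω
V = IR = 174 × 0.001684 = 0.293 V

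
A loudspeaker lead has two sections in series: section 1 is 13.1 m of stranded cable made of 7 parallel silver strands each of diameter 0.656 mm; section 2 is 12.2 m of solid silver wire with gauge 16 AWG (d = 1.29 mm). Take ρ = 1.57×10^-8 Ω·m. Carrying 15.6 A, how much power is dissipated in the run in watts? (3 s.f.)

Section 1: A_strand = π(3.2800e-04)² = 3.380e-07 m²; R₁ = ρL/(N·A_s) = (1.57×10^-8)(13.1)/(7×3.380e-07) = 0.08693 Ω
Section 2: A = π(1.29/2 mm)² = π(6.4500e-04 m)² = 1.307e-06 m²
R₂ = (1.57×10^-8)(12.2)/(1.307e-06) = 0.1466 Ω
R = R₁ + R₂ = 0.2335 Ω
P = I²R = (15.6)² × 0.2335 = 56.8 W

56.8 W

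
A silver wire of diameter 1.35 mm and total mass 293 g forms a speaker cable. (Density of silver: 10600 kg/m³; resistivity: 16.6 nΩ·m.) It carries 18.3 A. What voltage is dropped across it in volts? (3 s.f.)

ρ = 16.6 nΩ·m = 1.66×10^-8 Ω·m
A = π(d/2)² = π(6.7500e-04 m)² = 1.4314e-06 m²
L = m/(density·A) = 0.293/(10600×1.4314e-06) = 19.31 m
R = ρL/A = (1.66×10^-8)(19.31)/(1.4314e-06) = 0.224 Ω
V = IR = 18.3 × 0.224 = 4.10 V

4.10 V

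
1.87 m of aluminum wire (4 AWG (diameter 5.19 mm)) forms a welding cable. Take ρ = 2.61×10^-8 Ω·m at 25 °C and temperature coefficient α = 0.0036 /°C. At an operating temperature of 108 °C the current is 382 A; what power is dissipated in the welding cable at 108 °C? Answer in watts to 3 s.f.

437 W

A = π(5.19/2 mm)² = π(2.5950e-03 m)² = 2.116e-05 m²
R₍25₎ = ρL/A = (2.61×10^-8)(1.87)/(2.116e-05) = 0.002307 Ω
R₍108₎ = R₍25₎(1 + αΔT) = 0.002307 × (1 + 0.0036×83) = 0.002996 Ω
P = I²R = (382)² × 0.002996 = 437 W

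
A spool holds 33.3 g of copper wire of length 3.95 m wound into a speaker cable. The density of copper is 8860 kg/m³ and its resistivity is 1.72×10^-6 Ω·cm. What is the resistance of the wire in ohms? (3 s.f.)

ρ = 1.72×10^-6 Ω·cm = 1.72×10^-8 Ω·m
A = m/(density·L) = 0.0333/(8860×3.95) = 9.5151e-07 m²
R = ρL/A = (1.72×10^-8)(3.95)/(9.5151e-07) = 0.0714 Ω

0.0714 Ω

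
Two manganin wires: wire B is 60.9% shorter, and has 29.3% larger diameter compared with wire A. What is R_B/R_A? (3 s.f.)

R ∝ L/d², so R_B/R_A = (1 − 60.9/100) × (1 + 29.3/100)⁻²
= 0.391 × 0.5981 = 0.234

0.234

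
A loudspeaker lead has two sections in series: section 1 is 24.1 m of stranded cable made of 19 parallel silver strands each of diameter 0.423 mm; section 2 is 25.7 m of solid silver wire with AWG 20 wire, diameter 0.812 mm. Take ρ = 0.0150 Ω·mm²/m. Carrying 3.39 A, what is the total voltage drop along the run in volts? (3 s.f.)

ρ = 0.0150 Ω·mm²/m = 1.50×10^-8 Ω·m
Section 1: A_strand = π(2.1150e-04)² = 1.405e-07 m²; R₁ = ρL/(N·A_s) = (1.50×10^-8)(24.1)/(19×1.405e-07) = 0.1354 Ω
Section 2: A = π(0.812/2 mm)² = π(4.0600e-04 m)² = 5.178e-07 m²
R₂ = (1.50×10^-8)(25.7)/(5.178e-07) = 0.7444 Ω
R = R₁ + R₂ = 0.8798 Ω
V = IR = 3.39 × 0.8798 = 2.98 V

2.98 V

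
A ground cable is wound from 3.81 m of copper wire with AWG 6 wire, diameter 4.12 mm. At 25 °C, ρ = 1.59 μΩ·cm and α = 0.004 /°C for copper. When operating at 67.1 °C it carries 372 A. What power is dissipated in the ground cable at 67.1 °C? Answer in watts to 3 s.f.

735 W

ρ = 1.59 μΩ·cm = 1.59×10^-8 Ω·m
A = π(4.12/2 mm)² = π(2.0600e-03 m)² = 1.333e-05 m²
R₍25₎ = ρL/A = (1.59×10^-8)(3.81)/(1.333e-05) = 0.004544 Ω
R₍67.1₎ = R₍25₎(1 + αΔT) = 0.004544 × (1 + 0.004×42.1) = 0.005309 Ω
P = I²R = (372)² × 0.005309 = 735 W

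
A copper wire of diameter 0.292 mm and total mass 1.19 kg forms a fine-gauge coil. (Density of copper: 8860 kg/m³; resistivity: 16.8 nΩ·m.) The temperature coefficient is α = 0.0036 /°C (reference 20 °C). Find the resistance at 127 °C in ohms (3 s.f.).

697 Ω

ρ = 16.8 nΩ·m = 1.68×10^-8 Ω·m
A = π(d/2)² = π(1.4600e-04 m)² = 6.6966e-08 m²
L = m/(density·A) = 1.19/(8860×6.6966e-08) = 2006 m
R = ρL/A = (1.68×10^-8)(2006)/(6.6966e-08) = 503.2 Ω
R(127 °C) = 503.2 × (1 + 0.0036×107) = 697 Ω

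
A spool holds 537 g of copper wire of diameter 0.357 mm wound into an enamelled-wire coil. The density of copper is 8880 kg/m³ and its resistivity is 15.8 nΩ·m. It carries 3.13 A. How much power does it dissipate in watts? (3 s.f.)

ρ = 15.8 nΩ·m = 1.58×10^-8 Ω·m
A = π(d/2)² = π(1.7850e-04 m)² = 1.0010e-07 m²
L = m/(density·A) = 0.537/(8880×1.0010e-07) = 604.1 m
R = ρL/A = (1.58×10^-8)(604.1)/(1.0010e-07) = 95.36 Ω
P = I²R = (3.13)² × 95.36 = 934 W

934 W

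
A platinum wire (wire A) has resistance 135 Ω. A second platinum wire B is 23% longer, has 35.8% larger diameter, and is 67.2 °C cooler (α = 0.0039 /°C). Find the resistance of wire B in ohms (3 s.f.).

R ∝ ρL/d² with ρ ∝ (1+αΔT), so R_B/R_A = (1 + 23/100) × (1 + 35.8/100)⁻² × (1 − 0.0039×67.2)
= 1.23 × 0.5423 × 0.7379 = 0.4922
R_B = 0.4922 × 135 = 66.4 Ω

66.4 Ω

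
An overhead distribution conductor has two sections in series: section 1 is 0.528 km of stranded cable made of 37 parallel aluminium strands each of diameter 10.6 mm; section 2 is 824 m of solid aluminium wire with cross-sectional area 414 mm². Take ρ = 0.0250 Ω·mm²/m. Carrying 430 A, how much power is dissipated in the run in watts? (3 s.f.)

9950 W

ρ = 0.0250 Ω·mm²/m = 2.50×10^-8 Ω·m
Section 1: A_strand = π(5.3000e-03)² = 8.825e-05 m²; R₁ = ρL/(N·A_s) = (2.50×10^-8)(528)/(37×8.825e-05) = 0.004043 Ω
Section 2: A = 414 mm² = 4.140e-04 m²
R₂ = (2.50×10^-8)(824)/(4.140e-04) = 0.04976 Ω
R = R₁ + R₂ = 0.0538 Ω
P = I²R = (430)² × 0.0538 = 9950 W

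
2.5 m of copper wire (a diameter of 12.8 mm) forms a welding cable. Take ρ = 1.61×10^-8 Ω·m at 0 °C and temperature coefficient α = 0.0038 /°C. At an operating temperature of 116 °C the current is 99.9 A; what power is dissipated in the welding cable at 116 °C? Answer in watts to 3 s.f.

4.50 W

A = π(d/2)² = π(6.4000e-03 m)² = 1.287e-04 m²
R₍0₎ = ρL/A = (1.61×10^-8)(2.5)/(1.287e-04) = 3.128×10^-4 Ω
R₍116₎ = R₍0₎(1 + αΔT) = 3.128×10^-4 × (1 + 0.0038×116) = 4.507×10^-4 Ω
P = I²R = (99.9)² × 4.507×10^-4 = 4.50 W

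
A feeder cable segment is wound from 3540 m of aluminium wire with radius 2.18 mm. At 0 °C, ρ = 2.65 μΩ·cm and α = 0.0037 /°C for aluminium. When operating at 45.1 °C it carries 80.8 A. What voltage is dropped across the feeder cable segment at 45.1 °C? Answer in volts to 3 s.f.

ρ = 2.65 μΩ·cm = 2.65×10^-8 Ω·m
A = πr² = π(2.1800e-03 m)² = 1.493e-05 m²
R₍0₎ = ρL/A = (2.65×10^-8)(3540)/(1.493e-05) = 6.283 Ω
R₍45.1₎ = R₍0₎(1 + αΔT) = 6.283 × (1 + 0.0037×45.1) = 7.332 Ω
V = IR = 80.8 × 7.332 = 592 V

592 V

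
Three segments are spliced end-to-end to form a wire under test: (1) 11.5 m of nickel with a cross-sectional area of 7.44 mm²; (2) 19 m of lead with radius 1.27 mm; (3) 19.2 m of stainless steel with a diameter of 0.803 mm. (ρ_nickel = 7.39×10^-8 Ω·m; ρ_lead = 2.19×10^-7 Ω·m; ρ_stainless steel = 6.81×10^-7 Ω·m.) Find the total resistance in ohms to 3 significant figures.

26.8 Ω

Seg 1: A = 7.44 mm² = 7.440e-06 m²
R_1 = (7.39×10^-8)(11.5)/(7.440e-06) = 0.1142 Ω
Seg 2: A = πr² = π(1.2700e-03 m)² = 5.067e-06 m²
R_2 = (2.19×10^-7)(19)/(5.067e-06) = 0.8212 Ω
Seg 3: A = π(d/2)² = π(4.0150e-04 m)² = 5.064e-07 m²
R_3 = (6.81×10^-7)(19.2)/(5.064e-07) = 25.82 Ω
R_total = R_1 + R_2 + R_3 = 26.8 Ω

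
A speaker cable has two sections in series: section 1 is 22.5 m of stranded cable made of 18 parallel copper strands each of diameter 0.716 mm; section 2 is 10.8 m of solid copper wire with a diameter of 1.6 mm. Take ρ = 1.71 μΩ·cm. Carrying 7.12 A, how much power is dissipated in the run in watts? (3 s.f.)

ρ = 1.71 μΩ·cm = 1.71×10^-8 Ω·m
Section 1: A_strand = π(3.5800e-04)² = 4.026e-07 m²; R₁ = ρL/(N·A_s) = (1.71×10^-8)(22.5)/(18×4.026e-07) = 0.05309 Ω
Section 2: A = π(d/2)² = π(8.0000e-04 m)² = 2.011e-06 m²
R₂ = (1.71×10^-8)(10.8)/(2.011e-06) = 0.09185 Ω
R = R₁ + R₂ = 0.1449 Ω
P = I²R = (7.12)² × 0.1449 = 7.35 W

7.35 W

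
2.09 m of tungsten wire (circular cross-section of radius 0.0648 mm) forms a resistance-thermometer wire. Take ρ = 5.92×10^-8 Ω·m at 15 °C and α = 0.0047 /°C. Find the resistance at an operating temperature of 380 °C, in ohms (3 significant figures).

25.5 Ω

A = πr² = π(6.4800e-05 m)² = 1.319e-08 m²
R₍15°C₎ = ρL/A = (5.92×10^-8)(2.09)/(1.319e-08) = 9.379 Ω
R = R₀(1 + αΔT) = 9.379(1 + 0.0047×365) = 25.5 Ω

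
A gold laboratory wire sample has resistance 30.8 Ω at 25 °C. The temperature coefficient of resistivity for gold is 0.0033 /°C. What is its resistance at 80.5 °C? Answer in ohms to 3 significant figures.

ΔT = 80.5 − 25 = 55.5 °C
R = R₀(1 + αΔT) = 30.8 × (1 + 0.0033×55.5) = 30.8 × 1.183 = 36.4 Ω

36.4 Ω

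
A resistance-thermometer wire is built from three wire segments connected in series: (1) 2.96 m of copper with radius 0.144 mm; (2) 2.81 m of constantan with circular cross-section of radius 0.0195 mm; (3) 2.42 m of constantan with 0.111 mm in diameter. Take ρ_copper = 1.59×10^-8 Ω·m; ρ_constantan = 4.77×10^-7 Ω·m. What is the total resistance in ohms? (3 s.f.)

1240 Ω

Seg 1: A = πr² = π(1.4400e-04 m)² = 6.514e-08 m²
R_1 = (1.59×10^-8)(2.96)/(6.514e-08) = 0.7225 Ω
Seg 2: A = πr² = π(1.9500e-05 m)² = 1.195e-09 m²
R_2 = (4.77×10^-7)(2.81)/(1.195e-09) = 1122 Ω
Seg 3: A = π(d/2)² = π(5.5500e-05 m)² = 9.677e-09 m²
R_3 = (4.77×10^-7)(2.42)/(9.677e-09) = 119.3 Ω
R_total = R_1 + R_2 + R_3 = 1240 Ω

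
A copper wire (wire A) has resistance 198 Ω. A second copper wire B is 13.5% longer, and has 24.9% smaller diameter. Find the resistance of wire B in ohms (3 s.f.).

398 Ω

R ∝ L/d², so R_B/R_A = (1 + 13.5/100) × (1 − 24.9/100)⁻²
= 1.135 × 1.773 = 2.012
R_B = 2.012 × 198 = 398 Ω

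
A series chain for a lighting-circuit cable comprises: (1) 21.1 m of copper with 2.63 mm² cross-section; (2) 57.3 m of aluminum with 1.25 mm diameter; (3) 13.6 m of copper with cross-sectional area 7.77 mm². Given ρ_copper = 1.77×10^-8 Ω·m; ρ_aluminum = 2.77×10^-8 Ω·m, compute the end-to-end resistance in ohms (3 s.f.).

Seg 1: A = 2.63 mm² = 2.630e-06 m²
R_1 = (1.77×10^-8)(21.1)/(2.630e-06) = 0.142 Ω
Seg 2: A = π(d/2)² = π(6.2500e-04 m)² = 1.227e-06 m²
R_2 = (2.77×10^-8)(57.3)/(1.227e-06) = 1.293 Ω
Seg 3: A = 7.77 mm² = 7.770e-06 m²
R_3 = (1.77×10^-8)(13.6)/(7.770e-06) = 0.03098 Ω
R_total = R_1 + R_2 + R_3 = 1.47 Ω

1.47 Ω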